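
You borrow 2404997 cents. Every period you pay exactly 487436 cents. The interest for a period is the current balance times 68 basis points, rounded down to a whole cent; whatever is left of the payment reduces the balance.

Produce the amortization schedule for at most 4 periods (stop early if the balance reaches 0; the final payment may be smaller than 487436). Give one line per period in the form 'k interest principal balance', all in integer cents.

1. interest=⌊2404997·68/10000⌋=16353; principal=487436-16353=471083; balance=2404997-471083=1933914
2. interest=⌊1933914·68/10000⌋=13150; principal=487436-13150=474286; balance=1933914-474286=1459628
3. interest=⌊1459628·68/10000⌋=9925; principal=487436-9925=477511; balance=1459628-477511=982117
4. interest=⌊982117·68/10000⌋=6678; principal=487436-6678=480758; balance=982117-480758=501359

1 16353 471083 1933914
2 13150 474286 1459628
3 9925 477511 982117
4 6678 480758 501359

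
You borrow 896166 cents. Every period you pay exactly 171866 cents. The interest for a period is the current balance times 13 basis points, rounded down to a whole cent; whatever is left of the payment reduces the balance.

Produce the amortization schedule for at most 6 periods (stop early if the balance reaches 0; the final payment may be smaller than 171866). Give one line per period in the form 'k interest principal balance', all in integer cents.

1 1165 170701 725465
2 943 170923 554542
3 720 171146 383396
4 498 171368 212028
5 275 171591 40437
6 52 40437 0

1. interest=⌊896166·13/10000⌋=1165; principal=171866-1165=170701; balance=896166-170701=725465
2. interest=⌊725465·13/10000⌋=943; principal=171866-943=170923; balance=725465-170923=554542
3. interest=⌊554542·13/10000⌋=720; principal=171866-720=171146; balance=554542-171146=383396
4. interest=⌊383396·13/10000⌋=498; principal=171866-498=171368; balance=383396-171368=212028
5. interest=⌊212028·13/10000⌋=275; principal=171866-275=171591; balance=212028-171591=40437
6. interest=⌊40437·13/10000⌋=52; principal=min(171866-52,40437)=40437; balance=40437-40437=0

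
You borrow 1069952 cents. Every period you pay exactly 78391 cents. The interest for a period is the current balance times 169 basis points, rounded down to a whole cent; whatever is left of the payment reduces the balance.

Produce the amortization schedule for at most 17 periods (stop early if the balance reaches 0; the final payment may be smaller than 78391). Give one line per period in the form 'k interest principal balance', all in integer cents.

1 18082 60309 1009643
2 17062 61329 948314
3 16026 62365 885949
4 14972 63419 822530
5 13900 64491 758039
6 12810 65581 692458
7 11702 66689 625769
8 10575 67816 557953
9 9429 68962 488991
10 8263 70128 418863
11 7078 71313 347550
12 5873 72518 275032
13 4648 73743 201289
14 3401 74990 126299
15 2134 76257 50042
16 845 50042 0

1. interest=⌊1069952·169/10000⌋=18082; principal=78391-18082=60309; balance=1069952-60309=1009643
2. interest=⌊1009643·169/10000⌋=17062; principal=78391-17062=61329; balance=1009643-61329=948314
3. interest=⌊948314·169/10000⌋=16026; principal=78391-16026=62365; balance=948314-62365=885949
4. interest=⌊885949·169/10000⌋=14972; principal=78391-14972=63419; balance=885949-63419=822530
5. interest=⌊822530·169/10000⌋=13900; principal=78391-13900=64491; balance=822530-64491=758039
6. interest=⌊758039·169/10000⌋=12810; principal=78391-12810=65581; balance=758039-65581=692458
7. interest=⌊692458·169/10000⌋=11702; principal=78391-11702=66689; balance=692458-66689=625769
8. interest=⌊625769·169/10000⌋=10575; principal=78391-10575=67816; balance=625769-67816=557953
9. interest=⌊557953·169/10000⌋=9429; principal=78391-9429=68962; balance=557953-68962=488991
10. interest=⌊488991·169/10000⌋=8263; principal=78391-8263=70128; balance=488991-70128=418863
11. interest=⌊418863·169/10000⌋=7078; principal=78391-7078=71313; balance=418863-71313=347550
12. interest=⌊347550·169/10000⌋=5873; principal=78391-5873=72518; balance=347550-72518=275032
13. interest=⌊275032·169/10000⌋=4648; principal=78391-4648=73743; balance=275032-73743=201289
14. interest=⌊201289·169/10000⌋=3401; principal=78391-3401=74990; balance=201289-74990=126299
15. interest=⌊126299·169/10000⌋=2134; principal=78391-2134=76257; balance=126299-76257=50042
16. interest=⌊50042·169/10000⌋=845; principal=min(78391-845,50042)=50042; balance=50042-50042=0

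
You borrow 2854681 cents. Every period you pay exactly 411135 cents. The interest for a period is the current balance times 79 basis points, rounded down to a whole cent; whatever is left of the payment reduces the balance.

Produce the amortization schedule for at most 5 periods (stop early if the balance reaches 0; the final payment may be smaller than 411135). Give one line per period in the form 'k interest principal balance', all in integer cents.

1 22551 388584 2466097
2 19482 391653 2074444
3 16388 394747 1679697
4 13269 397866 1281831
5 10126 401009 880822

1. interest=⌊2854681·79/10000⌋=22551; principal=411135-22551=388584; balance=2854681-388584=2466097
2. interest=⌊2466097·79/10000⌋=19482; principal=411135-19482=391653; balance=2466097-391653=2074444
3. interest=⌊2074444·79/10000⌋=16388; principal=411135-16388=394747; balance=2074444-394747=1679697
4. interest=⌊1679697·79/10000⌋=13269; principal=411135-13269=397866; balance=1679697-397866=1281831
5. interest=⌊1281831·79/10000⌋=10126; principal=411135-10126=401009; balance=1281831-401009=880822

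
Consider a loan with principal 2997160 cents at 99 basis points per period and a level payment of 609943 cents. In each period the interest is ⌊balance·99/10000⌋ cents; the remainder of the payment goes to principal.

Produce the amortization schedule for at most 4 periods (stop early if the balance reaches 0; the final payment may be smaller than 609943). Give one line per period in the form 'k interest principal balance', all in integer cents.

1. interest=⌊2997160·99/10000⌋=29671; principal=609943-29671=580272; balance=2997160-580272=2416888
2. interest=⌊2416888·99/10000⌋=23927; principal=609943-23927=586016; balance=2416888-586016=1830872
3. interest=⌊1830872·99/10000⌋=18125; principal=609943-18125=591818; balance=1830872-591818=1239054
4. interest=⌊1239054·99/10000⌋=12266; principal=609943-12266=597677; balance=1239054-597677=641377

1 29671 580272 2416888
2 23927 586016 1830872
3 18125 591818 1239054
4 12266 597677 641377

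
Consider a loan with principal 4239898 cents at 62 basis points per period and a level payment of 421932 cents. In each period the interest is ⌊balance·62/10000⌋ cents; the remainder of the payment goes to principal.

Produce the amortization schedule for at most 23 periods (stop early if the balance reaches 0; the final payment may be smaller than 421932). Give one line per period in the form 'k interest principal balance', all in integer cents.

1 26287 395645 3844253
2 23834 398098 3446155
3 21366 400566 3045589
4 18882 403050 2642539
5 16383 405549 2236990
6 13869 408063 1828927
7 11339 410593 1418334
8 8793 413139 1005195
9 6232 415700 589495
10 3654 418278 171217
11 1061 171217 0

1. interest=⌊4239898·62/10000⌋=26287; principal=421932-26287=395645; balance=4239898-395645=3844253
2. interest=⌊3844253·62/10000⌋=23834; principal=421932-23834=398098; balance=3844253-398098=3446155
3. interest=⌊3446155·62/10000⌋=21366; principal=421932-21366=400566; balance=3446155-400566=3045589
4. interest=⌊3045589·62/10000⌋=18882; principal=421932-18882=403050; balance=3045589-403050=2642539
5. interest=⌊2642539·62/10000⌋=16383; principal=421932-16383=405549; balance=2642539-405549=2236990
6. interest=⌊2236990·62/10000⌋=13869; principal=421932-13869=408063; balance=2236990-408063=1828927
7. interest=⌊1828927·62/10000⌋=11339; principal=421932-11339=410593; balance=1828927-410593=1418334
8. interest=⌊1418334·62/10000⌋=8793; principal=421932-8793=413139; balance=1418334-413139=1005195
9. interest=⌊1005195·62/10000⌋=6232; principal=421932-6232=415700; balance=1005195-415700=589495
10. interest=⌊589495·62/10000⌋=3654; principal=421932-3654=418278; balance=589495-418278=171217
11. interest=⌊171217·62/10000⌋=1061; principal=min(421932-1061,171217)=171217; balance=171217-171217=0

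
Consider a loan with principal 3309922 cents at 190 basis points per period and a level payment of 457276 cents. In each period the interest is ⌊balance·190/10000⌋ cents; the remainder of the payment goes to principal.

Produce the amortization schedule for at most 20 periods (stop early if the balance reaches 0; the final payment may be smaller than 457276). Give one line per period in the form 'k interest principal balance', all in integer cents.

1 62888 394388 2915534
2 55395 401881 2513653
3 47759 409517 2104136
4 39978 417298 1686838
5 32049 425227 1261611
6 23970 433306 828305
7 15737 441539 386766
8 7348 386766 0

1. interest=⌊3309922·190/10000⌋=62888; principal=457276-62888=394388; balance=3309922-394388=2915534
2. interest=⌊2915534·190/10000⌋=55395; principal=457276-55395=401881; balance=2915534-401881=2513653
3. interest=⌊2513653·190/10000⌋=47759; principal=457276-47759=409517; balance=2513653-409517=2104136
4. interest=⌊2104136·190/10000⌋=39978; principal=457276-39978=417298; balance=2104136-417298=1686838
5. interest=⌊1686838·190/10000⌋=32049; principal=457276-32049=425227; balance=1686838-425227=1261611
6. interest=⌊1261611·190/10000⌋=23970; principal=457276-23970=433306; balance=1261611-433306=828305
7. interest=⌊828305·190/10000⌋=15737; principal=457276-15737=441539; balance=828305-441539=386766
8. interest=⌊386766·190/10000⌋=7348; principal=min(457276-7348,386766)=386766; balance=386766-386766=0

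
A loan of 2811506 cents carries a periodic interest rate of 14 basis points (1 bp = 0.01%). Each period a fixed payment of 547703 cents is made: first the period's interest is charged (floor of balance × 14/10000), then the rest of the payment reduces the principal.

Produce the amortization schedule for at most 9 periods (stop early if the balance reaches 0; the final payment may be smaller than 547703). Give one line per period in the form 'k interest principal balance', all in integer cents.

1. interest=⌊2811506·14/10000⌋=3936; principal=547703-3936=543767; balance=2811506-543767=2267739
2. interest=⌊2267739·14/10000⌋=3174; principal=547703-3174=544529; balance=2267739-544529=1723210
3. interest=⌊1723210·14/10000⌋=2412; principal=547703-2412=545291; balance=1723210-545291=1177919
4. interest=⌊1177919·14/10000⌋=1649; principal=547703-1649=546054; balance=1177919-546054=631865
5. interest=⌊631865·14/10000⌋=884; principal=547703-884=546819; balance=631865-546819=85046
6. interest=⌊85046·14/10000⌋=119; principal=min(547703-119,85046)=85046; balance=85046-85046=0

1 3936 543767 2267739
2 3174 544529 1723210
3 2412 545291 1177919
4 1649 546054 631865
5 884 546819 85046
6 119 85046 0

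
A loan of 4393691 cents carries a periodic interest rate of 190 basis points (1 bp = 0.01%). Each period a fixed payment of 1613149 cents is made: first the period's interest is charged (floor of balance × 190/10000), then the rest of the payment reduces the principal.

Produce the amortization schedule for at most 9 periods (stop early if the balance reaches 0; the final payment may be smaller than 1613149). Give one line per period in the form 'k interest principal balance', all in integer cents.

1. interest=⌊4393691·190/10000⌋=83480; principal=1613149-83480=1529669; balance=4393691-1529669=2864022
2. interest=⌊2864022·190/10000⌋=54416; principal=1613149-54416=1558733; balance=2864022-1558733=1305289
3. interest=⌊1305289·190/10000⌋=24800; principal=min(1613149-24800,1305289)=1305289; balance=1305289-1305289=0

1 83480 1529669 2864022
2 54416 1558733 1305289
3 24800 1305289 0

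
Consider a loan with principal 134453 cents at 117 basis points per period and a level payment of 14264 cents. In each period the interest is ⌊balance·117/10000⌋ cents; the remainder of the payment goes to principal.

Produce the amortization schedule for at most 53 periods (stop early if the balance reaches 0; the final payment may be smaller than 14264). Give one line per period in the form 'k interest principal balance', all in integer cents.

1 1573 12691 121762
2 1424 12840 108922
3 1274 12990 95932
4 1122 13142 82790
5 968 13296 69494
6 813 13451 56043
7 655 13609 42434
8 496 13768 28666
9 335 13929 14737
10 172 14092 645
11 7 645 0

1. interest=⌊134453·117/10000⌋=1573; principal=14264-1573=12691; balance=134453-12691=121762
2. interest=⌊121762·117/10000⌋=1424; principal=14264-1424=12840; balance=121762-12840=108922
3. interest=⌊108922·117/10000⌋=1274; principal=14264-1274=12990; balance=108922-12990=95932
4. interest=⌊95932·117/10000⌋=1122; principal=14264-1122=13142; balance=95932-13142=82790
5. interest=⌊82790·117/10000⌋=968; principal=14264-968=13296; balance=82790-13296=69494
6. interest=⌊69494·117/10000⌋=813; principal=14264-813=13451; balance=69494-13451=56043
7. interest=⌊56043·117/10000⌋=655; principal=14264-655=13609; balance=56043-13609=42434
8. interest=⌊42434·117/10000⌋=496; principal=14264-496=13768; balance=42434-13768=28666
9. interest=⌊28666·117/10000⌋=335; principal=14264-335=13929; balance=28666-13929=14737
10. interest=⌊14737·117/10000⌋=172; principal=14264-172=14092; balance=14737-14092=645
11. interest=⌊645·117/10000⌋=7; principal=min(14264-7,645)=645; balance=645-645=0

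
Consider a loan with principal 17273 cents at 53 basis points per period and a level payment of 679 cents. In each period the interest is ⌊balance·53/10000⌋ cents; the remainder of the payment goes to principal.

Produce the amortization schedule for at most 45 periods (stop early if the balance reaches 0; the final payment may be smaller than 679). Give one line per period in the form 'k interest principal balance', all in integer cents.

1. interest=⌊17273·53/10000⌋=91; principal=679-91=588; balance=17273-588=16685
2. interest=⌊16685·53/10000⌋=88; principal=679-88=591; balance=16685-591=16094
3. interest=⌊16094·53/10000⌋=85; principal=679-85=594; balance=16094-594=15500
4. interest=⌊15500·53/10000⌋=82; principal=679-82=597; balance=15500-597=14903
5. interest=⌊14903·53/10000⌋=78; principal=679-78=601; balance=14903-601=14302
6. interest=⌊14302·53/10000⌋=75; principal=679-75=604; balance=14302-604=13698
7. interest=⌊13698·53/10000⌋=72; principal=679-72=607; balance=13698-607=13091
8. interest=⌊13091·53/10000⌋=69; principal=679-69=610; balance=13091-610=12481
9. interest=⌊12481·53/10000⌋=66; principal=679-66=613; balance=12481-613=11868
10. interest=⌊11868·53/10000⌋=62; principal=679-62=617; balance=11868-617=11251
11. interest=⌊11251·53/10000⌋=59; principal=679-59=620; balance=11251-620=10631
12. interest=⌊10631·53/10000⌋=56; principal=679-56=623; balance=10631-623=10008
13. interest=⌊10008·53/10000⌋=53; principal=679-53=626; balance=10008-626=9382
14. interest=⌊9382·53/10000⌋=49; principal=679-49=630; balance=9382-630=8752
15. interest=⌊8752·53/10000⌋=46; principal=679-46=633; balance=8752-633=8119
16. interest=⌊8119·53/10000⌋=43; principal=679-43=636; balance=8119-636=7483
17. interest=⌊7483·53/10000⌋=39; principal=679-39=640; balance=7483-640=6843
18. interest=⌊6843·53/10000⌋=36; principal=679-36=643; balance=6843-643=6200
19. interest=⌊6200·53/10000⌋=32; principal=679-32=647; balance=6200-647=5553
20. interest=⌊5553·53/10000⌋=29; principal=679-29=650; balance=5553-650=4903
21. interest=⌊4903·53/10000⌋=25; principal=679-25=654; balance=4903-654=4249
22. interest=⌊4249·53/10000⌋=22; principal=679-22=657; balance=4249-657=3592
23. interest=⌊3592·53/10000⌋=19; principal=679-19=660; balance=3592-660=2932
24. interest=⌊2932·53/10000⌋=15; principal=679-15=664; balance=2932-664=2268
25. interest=⌊2268·53/10000⌋=12; principal=679-12=667; balance=2268-667=1601
26. interest=⌊1601·53/10000⌋=8; principal=679-8=671; balance=1601-671=930
27. interest=⌊930·53/10000⌋=4; principal=679-4=675; balance=930-675=255
28. interest=⌊255·53/10000⌋=1; principal=min(679-1,255)=255; balance=255-255=0

1 91 588 16685
2 88 591 16094
3 85 594 15500
4 82 597 14903
5 78 601 14302
6 75 604 13698
7 72 607 13091
8 69 610 12481
9 66 613 11868
10 62 617 11251
11 59 620 10631
12 56 623 10008
13 53 626 9382
14 49 630 8752
15 46 633 8119
16 43 636 7483
17 39 640 6843
18 36 643 6200
19 32 647 5553
20 29 650 4903
21 25 654 4249
22 22 657 3592
23 19 660 2932
24 15 664 2268
25 12 667 1601
26 8 671 930
27 4 675 255
28 1 255 0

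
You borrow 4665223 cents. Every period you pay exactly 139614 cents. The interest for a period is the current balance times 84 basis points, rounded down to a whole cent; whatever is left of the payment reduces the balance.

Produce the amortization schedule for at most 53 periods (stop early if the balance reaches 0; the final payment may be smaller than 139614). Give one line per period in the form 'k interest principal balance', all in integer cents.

1. interest=⌊4665223·84/10000⌋=39187; principal=139614-39187=100427; balance=4665223-100427=4564796
2. interest=⌊4564796·84/10000⌋=38344; principal=139614-38344=101270; balance=4564796-101270=4463526
3. interest=⌊4463526·84/10000⌋=37493; principal=139614-37493=102121; balance=4463526-102121=4361405
4. interest=⌊4361405·84/10000⌋=36635; principal=139614-36635=102979; balance=4361405-102979=4258426
5. interest=⌊4258426·84/10000⌋=35770; principal=139614-35770=103844; balance=4258426-103844=4154582
6. interest=⌊4154582·84/10000⌋=34898; principal=139614-34898=104716; balance=4154582-104716=4049866
7. interest=⌊4049866·84/10000⌋=34018; principal=139614-34018=105596; balance=4049866-105596=3944270
8. interest=⌊3944270·84/10000⌋=33131; principal=139614-33131=106483; balance=3944270-106483=3837787
9. interest=⌊3837787·84/10000⌋=32237; principal=139614-32237=107377; balance=3837787-107377=3730410
10. interest=⌊3730410·84/10000⌋=31335; principal=139614-31335=108279; balance=3730410-108279=3622131
11. interest=⌊3622131·84/10000⌋=30425; principal=139614-30425=109189; balance=3622131-109189=3512942
12. interest=⌊3512942·84/10000⌋=29508; principal=139614-29508=110106; balance=3512942-110106=3402836
13. interest=⌊3402836·84/10000⌋=28583; principal=139614-28583=111031; balance=3402836-111031=3291805
14. interest=⌊3291805·84/10000⌋=27651; principal=139614-27651=111963; balance=3291805-111963=3179842
15. interest=⌊3179842·84/10000⌋=26710; principal=139614-26710=112904; balance=3179842-112904=3066938
16. interest=⌊3066938·84/10000⌋=25762; principal=139614-25762=113852; balance=3066938-113852=2953086
17. interest=⌊2953086·84/10000⌋=24805; principal=139614-24805=114809; balance=2953086-114809=2838277
18. interest=⌊2838277·84/10000⌋=23841; principal=139614-23841=115773; balance=2838277-115773=2722504
19. interest=⌊2722504·84/10000⌋=22869; principal=139614-22869=116745; balance=2722504-116745=2605759
20. interest=⌊2605759·84/10000⌋=21888; principal=139614-21888=117726; balance=2605759-117726=2488033
21. interest=⌊2488033·84/10000⌋=20899; principal=139614-20899=118715; balance=2488033-118715=2369318
22. interest=⌊2369318·84/10000⌋=19902; principal=139614-19902=119712; balance=2369318-119712=2249606
23. interest=⌊2249606·84/10000⌋=18896; principal=139614-18896=120718; balance=2249606-120718=2128888
24. interest=⌊2128888·84/10000⌋=17882; principal=139614-17882=121732; balance=2128888-121732=2007156
25. interest=⌊2007156·84/10000⌋=16860; principal=139614-16860=122754; balance=2007156-122754=1884402
26. interest=⌊1884402·84/10000⌋=15828; principal=139614-15828=123786; balance=1884402-123786=1760616
27. interest=⌊1760616·84/10000⌋=14789; principal=139614-14789=124825; balance=1760616-124825=1635791
28. interest=⌊1635791·84/10000⌋=13740; principal=139614-13740=125874; balance=1635791-125874=1509917
29. interest=⌊1509917·84/10000⌋=12683; principal=139614-12683=126931; balance=1509917-126931=1382986
30. interest=⌊1382986·84/10000⌋=11617; principal=139614-11617=127997; balance=1382986-127997=1254989
31. interest=⌊1254989·84/10000⌋=10541; principal=139614-10541=129073; balance=1254989-129073=1125916
32. interest=⌊1125916·84/10000⌋=9457; principal=139614-9457=130157; balance=1125916-130157=995759
33. interest=⌊995759·84/10000⌋=8364; principal=139614-8364=131250; balance=995759-131250=864509
34. interest=⌊864509·84/10000⌋=7261; principal=139614-7261=132353; balance=864509-132353=732156
35. interest=⌊732156·84/10000⌋=6150; principal=139614-6150=133464; balance=732156-133464=598692
36. interest=⌊598692·84/10000⌋=5029; principal=139614-5029=134585; balance=598692-134585=464107
37. interest=⌊464107·84/10000⌋=3898; principal=139614-3898=135716; balance=464107-135716=328391
38. interest=⌊328391·84/10000⌋=2758; principal=139614-2758=136856; balance=328391-136856=191535
39. interest=⌊191535·84/10000⌋=1608; principal=139614-1608=138006; balance=191535-138006=53529
40. interest=⌊53529·84/10000⌋=449; principal=min(139614-449,53529)=53529; balance=53529-53529=0

1 39187 100427 4564796
2 38344 101270 4463526
3 37493 102121 4361405
4 36635 102979 4258426
5 35770 103844 4154582
6 34898 104716 4049866
7 34018 105596 3944270
8 33131 106483 3837787
9 32237 107377 3730410
10 31335 108279 3622131
11 30425 109189 3512942
12 29508 110106 3402836
13 28583 111031 3291805
14 27651 111963 3179842
15 26710 112904 3066938
16 25762 113852 2953086
17 24805 114809 2838277
18 23841 115773 2722504
19 22869 116745 2605759
20 21888 117726 2488033
21 20899 118715 2369318
22 19902 119712 2249606
23 18896 120718 2128888
24 17882 121732 2007156
25 16860 122754 1884402
26 15828 123786 1760616
27 14789 124825 1635791
28 13740 125874 1509917
29 12683 126931 1382986
30 11617 127997 1254989
31 10541 129073 1125916
32 9457 130157 995759
33 8364 131250 864509
34 7261 132353 732156
35 6150 133464 598692
36 5029 134585 464107
37 3898 135716 328391
38 2758 136856 191535
39 1608 138006 53529
40 449 53529 0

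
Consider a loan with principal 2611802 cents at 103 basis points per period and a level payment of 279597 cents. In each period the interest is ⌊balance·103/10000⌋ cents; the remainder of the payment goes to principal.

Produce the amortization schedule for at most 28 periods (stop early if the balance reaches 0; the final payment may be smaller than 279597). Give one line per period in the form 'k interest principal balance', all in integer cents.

1. interest=⌊2611802·103/10000⌋=26901; principal=279597-26901=252696; balance=2611802-252696=2359106
2. interest=⌊2359106·103/10000⌋=24298; principal=279597-24298=255299; balance=2359106-255299=2103807
3. interest=⌊2103807·103/10000⌋=21669; principal=279597-21669=257928; balance=2103807-257928=1845879
4. interest=⌊1845879·103/10000⌋=19012; principal=279597-19012=260585; balance=1845879-260585=1585294
5. interest=⌊1585294·103/10000⌋=16328; principal=279597-16328=263269; balance=1585294-263269=1322025
6. interest=⌊1322025·103/10000⌋=13616; principal=279597-13616=265981; balance=1322025-265981=1056044
7. interest=⌊1056044·103/10000⌋=10877; principal=279597-10877=268720; balance=1056044-268720=787324
8. interest=⌊787324·103/10000⌋=8109; principal=279597-8109=271488; balance=787324-271488=515836
9. interest=⌊515836·103/10000⌋=5313; principal=279597-5313=274284; balance=515836-274284=241552
10. interest=⌊241552·103/10000⌋=2487; principal=min(279597-2487,241552)=241552; balance=241552-241552=0

1 26901 252696 2359106
2 24298 255299 2103807
3 21669 257928 1845879
4 19012 260585 1585294
5 16328 263269 1322025
6 13616 265981 1056044
7 10877 268720 787324
8 8109 271488 515836
9 5313 274284 241552
10 2487 241552 0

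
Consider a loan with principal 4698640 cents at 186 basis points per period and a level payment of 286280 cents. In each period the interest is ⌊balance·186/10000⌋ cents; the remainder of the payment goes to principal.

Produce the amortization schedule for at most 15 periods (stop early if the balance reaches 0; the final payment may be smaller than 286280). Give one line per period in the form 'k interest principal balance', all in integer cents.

1. interest=⌊4698640·186/10000⌋=87394; principal=286280-87394=198886; balance=4698640-198886=4499754
2. interest=⌊4499754·186/10000⌋=83695; principal=286280-83695=202585; balance=4499754-202585=4297169
3. interest=⌊4297169·186/10000⌋=79927; principal=286280-79927=206353; balance=4297169-206353=4090816
4. interest=⌊4090816·186/10000⌋=76089; principal=286280-76089=210191; balance=4090816-210191=3880625
5. interest=⌊3880625·186/10000⌋=72179; principal=286280-72179=214101; balance=3880625-214101=3666524
6. interest=⌊3666524·186/10000⌋=68197; principal=286280-68197=218083; balance=3666524-218083=3448441
7. interest=⌊3448441·186/10000⌋=64141; principal=286280-64141=222139; balance=3448441-222139=3226302
8. interest=⌊3226302·186/10000⌋=60009; principal=286280-60009=226271; balance=3226302-226271=3000031
9. interest=⌊3000031·186/10000⌋=55800; principal=286280-55800=230480; balance=3000031-230480=2769551
10. interest=⌊2769551·186/10000⌋=51513; principal=286280-51513=234767; balance=2769551-234767=2534784
11. interest=⌊2534784·186/10000⌋=47146; principal=286280-47146=239134; balance=2534784-239134=2295650
12. interest=⌊2295650·186/10000⌋=42699; principal=286280-42699=243581; balance=2295650-243581=2052069
13. interest=⌊2052069·186/10000⌋=38168; principal=286280-38168=248112; balance=2052069-248112=1803957
14. interest=⌊1803957·186/10000⌋=33553; principal=286280-33553=252727; balance=1803957-252727=1551230
15. interest=⌊1551230·186/10000⌋=28852; principal=286280-28852=257428; balance=1551230-257428=1293802

1 87394 198886 4499754
2 83695 202585 4297169
3 79927 206353 4090816
4 76089 210191 3880625
5 72179 214101 3666524
6 68197 218083 3448441
7 64141 222139 3226302
8 60009 226271 3000031
9 55800 230480 2769551
10 51513 234767 2534784
11 47146 239134 2295650
12 42699 243581 2052069
13 38168 248112 1803957
14 33553 252727 1551230
15 28852 257428 1293802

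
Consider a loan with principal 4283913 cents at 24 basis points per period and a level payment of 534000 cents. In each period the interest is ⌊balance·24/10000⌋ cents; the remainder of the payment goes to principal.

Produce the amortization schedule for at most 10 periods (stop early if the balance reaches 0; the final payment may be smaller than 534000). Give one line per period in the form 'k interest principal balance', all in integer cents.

1 10281 523719 3760194
2 9024 524976 3235218
3 7764 526236 2708982
4 6501 527499 2181483
5 5235 528765 1652718
6 3966 530034 1122684
7 2694 531306 591378
8 1419 532581 58797
9 141 58797 0

1. interest=⌊4283913·24/10000⌋=10281; principal=534000-10281=523719; balance=4283913-523719=3760194
2. interest=⌊3760194·24/10000⌋=9024; principal=534000-9024=524976; balance=3760194-524976=3235218
3. interest=⌊3235218·24/10000⌋=7764; principal=534000-7764=526236; balance=3235218-526236=2708982
4. interest=⌊2708982·24/10000⌋=6501; principal=534000-6501=527499; balance=2708982-527499=2181483
5. interest=⌊2181483·24/10000⌋=5235; principal=534000-5235=528765; balance=2181483-528765=1652718
6. interest=⌊1652718·24/10000⌋=3966; principal=534000-3966=530034; balance=1652718-530034=1122684
7. interest=⌊1122684·24/10000⌋=2694; principal=534000-2694=531306; balance=1122684-531306=591378
8. interest=⌊591378·24/10000⌋=1419; principal=534000-1419=532581; balance=591378-532581=58797
9. interest=⌊58797·24/10000⌋=141; principal=min(534000-141,58797)=58797; balance=58797-58797=0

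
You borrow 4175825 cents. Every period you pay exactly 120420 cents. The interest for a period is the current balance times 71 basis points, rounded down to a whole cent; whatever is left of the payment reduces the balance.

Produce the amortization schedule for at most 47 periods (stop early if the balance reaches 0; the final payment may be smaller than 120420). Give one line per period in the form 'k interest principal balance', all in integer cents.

1. interest=⌊4175825·71/10000⌋=29648; principal=120420-29648=90772; balance=4175825-90772=4085053
2. interest=⌊4085053·71/10000⌋=29003; principal=120420-29003=91417; balance=4085053-91417=3993636
3. interest=⌊3993636·71/10000⌋=28354; principal=120420-28354=92066; balance=3993636-92066=3901570
4. interest=⌊3901570·71/10000⌋=27701; principal=120420-27701=92719; balance=3901570-92719=3808851
5. interest=⌊3808851·71/10000⌋=27042; principal=120420-27042=93378; balance=3808851-93378=3715473
6. interest=⌊3715473·71/10000⌋=26379; principal=120420-26379=94041; balance=3715473-94041=3621432
7. interest=⌊3621432·71/10000⌋=25712; principal=120420-25712=94708; balance=3621432-94708=3526724
8. interest=⌊3526724·71/10000⌋=25039; principal=120420-25039=95381; balance=3526724-95381=3431343
9. interest=⌊3431343·71/10000⌋=24362; principal=120420-24362=96058; balance=3431343-96058=3335285
10. interest=⌊3335285·71/10000⌋=23680; principal=120420-23680=96740; balance=3335285-96740=3238545
11. interest=⌊3238545·71/10000⌋=22993; principal=120420-22993=97427; balance=3238545-97427=3141118
12. interest=⌊3141118·71/10000⌋=22301; principal=120420-22301=98119; balance=3141118-98119=3042999
13. interest=⌊3042999·71/10000⌋=21605; principal=120420-21605=98815; balance=3042999-98815=2944184
14. interest=⌊2944184·71/10000⌋=20903; principal=120420-20903=99517; balance=2944184-99517=2844667
15. interest=⌊2844667·71/10000⌋=20197; principal=120420-20197=100223; balance=2844667-100223=2744444
16. interest=⌊2744444·71/10000⌋=19485; principal=120420-19485=100935; balance=2744444-100935=2643509
17. interest=⌊2643509·71/10000⌋=18768; principal=120420-18768=101652; balance=2643509-101652=2541857
18. interest=⌊2541857·71/10000⌋=18047; principal=120420-18047=102373; balance=2541857-102373=2439484
19. interest=⌊2439484·71/10000⌋=17320; principal=120420-17320=103100; balance=2439484-103100=2336384
20. interest=⌊2336384·71/10000⌋=16588; principal=120420-16588=103832; balance=2336384-103832=2232552
21. interest=⌊2232552·71/10000⌋=15851; principal=120420-15851=104569; balance=2232552-104569=2127983
22. interest=⌊2127983·71/10000⌋=15108; principal=120420-15108=105312; balance=2127983-105312=2022671
23. interest=⌊2022671·71/10000⌋=14360; principal=120420-14360=106060; balance=2022671-106060=1916611
24. interest=⌊1916611·71/10000⌋=13607; principal=120420-13607=106813; balance=1916611-106813=1809798
25. interest=⌊1809798·71/10000⌋=12849; principal=120420-12849=107571; balance=1809798-107571=1702227
26. interest=⌊1702227·71/10000⌋=12085; principal=120420-12085=108335; balance=1702227-108335=1593892
27. interest=⌊1593892·71/10000⌋=11316; principal=120420-11316=109104; balance=1593892-109104=1484788
28. interest=⌊1484788·71/10000⌋=10541; principal=120420-10541=109879; balance=1484788-109879=1374909
29. interest=⌊1374909·71/10000⌋=9761; principal=120420-9761=110659; balance=1374909-110659=1264250
30. interest=⌊1264250·71/10000⌋=8976; principal=120420-8976=111444; balance=1264250-111444=1152806
31. interest=⌊1152806·71/10000⌋=8184; principal=120420-8184=112236; balance=1152806-112236=1040570
32. interest=⌊1040570·71/10000⌋=7388; principal=120420-7388=113032; balance=1040570-113032=927538
33. interest=⌊927538·71/10000⌋=6585; principal=120420-6585=113835; balance=927538-113835=813703
34. interest=⌊813703·71/10000⌋=5777; principal=120420-5777=114643; balance=813703-114643=699060
35. interest=⌊699060·71/10000⌋=4963; principal=120420-4963=115457; balance=699060-115457=583603
36. interest=⌊583603·71/10000⌋=4143; principal=120420-4143=116277; balance=583603-116277=467326
37. interest=⌊467326·71/10000⌋=3318; principal=120420-3318=117102; balance=467326-117102=350224
38. interest=⌊350224·71/10000⌋=2486; principal=120420-2486=117934; balance=350224-117934=232290
39. interest=⌊232290·71/10000⌋=1649; principal=120420-1649=118771; balance=232290-118771=113519
40. interest=⌊113519·71/10000⌋=805; principal=min(120420-805,113519)=113519; balance=113519-113519=0

1 29648 90772 4085053
2 29003 91417 3993636
3 28354 92066 3901570
4 27701 92719 3808851
5 27042 93378 3715473
6 26379 94041 3621432
7 25712 94708 3526724
8 25039 95381 3431343
9 24362 96058 3335285
10 23680 96740 3238545
11 22993 97427 3141118
12 22301 98119 3042999
13 21605 98815 2944184
14 20903 99517 2844667
15 20197 100223 2744444
16 19485 100935 2643509
17 18768 101652 2541857
18 18047 102373 2439484
19 17320 103100 2336384
20 16588 103832 2232552
21 15851 104569 2127983
22 15108 105312 2022671
23 14360 106060 1916611
24 13607 106813 1809798
25 12849 107571 1702227
26 12085 108335 1593892
27 11316 109104 1484788
28 10541 109879 1374909
29 9761 110659 1264250
30 8976 111444 1152806
31 8184 112236 1040570
32 7388 113032 927538
33 6585 113835 813703
34 5777 114643 699060
35 4963 115457 583603
36 4143 116277 467326
37 3318 117102 350224
38 2486 117934 232290
39 1649 118771 113519
40 805 113519 0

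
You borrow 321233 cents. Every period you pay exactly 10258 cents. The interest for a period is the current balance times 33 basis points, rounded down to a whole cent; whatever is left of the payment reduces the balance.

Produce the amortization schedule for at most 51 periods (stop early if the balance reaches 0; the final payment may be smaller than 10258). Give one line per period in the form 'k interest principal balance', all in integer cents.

1. interest=⌊321233·33/10000⌋=1060; principal=10258-1060=9198; balance=321233-9198=312035
2. interest=⌊312035·33/10000⌋=1029; principal=10258-1029=9229; balance=312035-9229=302806
3. interest=⌊302806·33/10000⌋=999; principal=10258-999=9259; balance=302806-9259=293547
4. interest=⌊293547·33/10000⌋=968; principal=10258-968=9290; balance=293547-9290=284257
5. interest=⌊284257·33/10000⌋=938; principal=10258-938=9320; balance=284257-9320=274937
6. interest=⌊274937·33/10000⌋=907; principal=10258-907=9351; balance=274937-9351=265586
7. interest=⌊265586·33/10000⌋=876; principal=10258-876=9382; balance=265586-9382=256204
8. interest=⌊256204·33/10000⌋=845; principal=10258-845=9413; balance=256204-9413=246791
9. interest=⌊246791·33/10000⌋=814; principal=10258-814=9444; balance=246791-9444=237347
10. interest=⌊237347·33/10000⌋=783; principal=10258-783=9475; balance=237347-9475=227872
11. interest=⌊227872·33/10000⌋=751; principal=10258-751=9507; balance=227872-9507=218365
12. interest=⌊218365·33/10000⌋=720; principal=10258-720=9538; balance=218365-9538=208827
13. interest=⌊208827·33/10000⌋=689; principal=10258-689=9569; balance=208827-9569=199258
14. interest=⌊199258·33/10000⌋=657; principal=10258-657=9601; balance=199258-9601=189657
15. interest=⌊189657·33/10000⌋=625; principal=10258-625=9633; balance=189657-9633=180024
16. interest=⌊180024·33/10000⌋=594; principal=10258-594=9664; balance=180024-9664=170360
17. interest=⌊170360·33/10000⌋=562; principal=10258-562=9696; balance=170360-9696=160664
18. interest=⌊160664·33/10000⌋=530; principal=10258-530=9728; balance=160664-9728=150936
19. interest=⌊150936·33/10000⌋=498; principal=10258-498=9760; balance=150936-9760=141176
20. interest=⌊141176·33/10000⌋=465; principal=10258-465=9793; balance=141176-9793=131383
21. interest=⌊131383·33/10000⌋=433; principal=10258-433=9825; balance=131383-9825=121558
22. interest=⌊121558·33/10000⌋=401; principal=10258-401=9857; balance=121558-9857=111701
23. interest=⌊111701·33/10000⌋=368; principal=10258-368=9890; balance=111701-9890=101811
24. interest=⌊101811·33/10000⌋=335; principal=10258-335=9923; balance=101811-9923=91888
25. interest=⌊91888·33/10000⌋=303; principal=10258-303=9955; balance=91888-9955=81933
26. interest=⌊81933·33/10000⌋=270; principal=10258-270=9988; balance=81933-9988=71945
27. interest=⌊71945·33/10000⌋=237; principal=10258-237=10021; balance=71945-10021=61924
28. interest=⌊61924·33/10000⌋=204; principal=10258-204=10054; balance=61924-10054=51870
29. interest=⌊51870·33/10000⌋=171; principal=10258-171=10087; balance=51870-10087=41783
30. interest=⌊41783·33/10000⌋=137; principal=10258-137=10121; balance=41783-10121=31662
31. interest=⌊31662·33/10000⌋=104; principal=10258-104=10154; balance=31662-10154=21508
32. interest=⌊21508·33/10000⌋=70; principal=10258-70=10188; balance=21508-10188=11320
33. interest=⌊11320·33/10000⌋=37; principal=10258-37=10221; balance=11320-10221=1099
34. interest=⌊1099·33/10000⌋=3; principal=min(10258-3,1099)=1099; balance=1099-1099=0

1 1060 9198 312035
2 1029 9229 302806
3 999 9259 293547
4 968 9290 284257
5 938 9320 274937
6 907 9351 265586
7 876 9382 256204
8 845 9413 246791
9 814 9444 237347
10 783 9475 227872
11 751 9507 218365
12 720 9538 208827
13 689 9569 199258
14 657 9601 189657
15 625 9633 180024
16 594 9664 170360
17 562 9696 160664
18 530 9728 150936
19 498 9760 141176
20 465 9793 131383
21 433 9825 121558
22 401 9857 111701
23 368 9890 101811
24 335 9923 91888
25 303 9955 81933
26 270 9988 71945
27 237 10021 61924
28 204 10054 51870
29 171 10087 41783
30 137 10121 31662
31 104 10154 21508
32 70 10188 11320
33 37 10221 1099
34 3 1099 0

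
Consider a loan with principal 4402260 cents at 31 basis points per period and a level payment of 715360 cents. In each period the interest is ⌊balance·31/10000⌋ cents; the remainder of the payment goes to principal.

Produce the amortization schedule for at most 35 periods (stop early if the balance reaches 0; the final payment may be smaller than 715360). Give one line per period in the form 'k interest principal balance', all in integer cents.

1 13647 701713 3700547
2 11471 703889 2996658
3 9289 706071 2290587
4 7100 708260 1582327
5 4905 710455 871872
6 2702 712658 159214
7 493 159214 0

1. interest=⌊4402260·31/10000⌋=13647; principal=715360-13647=701713; balance=4402260-701713=3700547
2. interest=⌊3700547·31/10000⌋=11471; principal=715360-11471=703889; balance=3700547-703889=2996658
3. interest=⌊2996658·31/10000⌋=9289; principal=715360-9289=706071; balance=2996658-706071=2290587
4. interest=⌊2290587·31/10000⌋=7100; principal=715360-7100=708260; balance=2290587-708260=1582327
5. interest=⌊1582327·31/10000⌋=4905; principal=715360-4905=710455; balance=1582327-710455=871872
6. interest=⌊871872·31/10000⌋=2702; principal=715360-2702=712658; balance=871872-712658=159214
7. interest=⌊159214·31/10000⌋=493; principal=min(715360-493,159214)=159214; balance=159214-159214=0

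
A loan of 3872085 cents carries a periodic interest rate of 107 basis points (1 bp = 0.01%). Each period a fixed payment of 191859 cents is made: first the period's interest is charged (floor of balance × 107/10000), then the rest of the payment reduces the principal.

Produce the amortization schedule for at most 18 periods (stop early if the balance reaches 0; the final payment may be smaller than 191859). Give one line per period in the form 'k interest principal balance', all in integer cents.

1. interest=⌊3872085·107/10000⌋=41431; principal=191859-41431=150428; balance=3872085-150428=3721657
2. interest=⌊3721657·107/10000⌋=39821; principal=191859-39821=152038; balance=3721657-152038=3569619
3. interest=⌊3569619·107/10000⌋=38194; principal=191859-38194=153665; balance=3569619-153665=3415954
4. interest=⌊3415954·107/10000⌋=36550; principal=191859-36550=155309; balance=3415954-155309=3260645
5. interest=⌊3260645·107/10000⌋=34888; principal=191859-34888=156971; balance=3260645-156971=3103674
6. interest=⌊3103674·107/10000⌋=33209; principal=191859-33209=158650; balance=3103674-158650=2945024
7. interest=⌊2945024·107/10000⌋=31511; principal=191859-31511=160348; balance=2945024-160348=2784676
8. interest=⌊2784676·107/10000⌋=29796; principal=191859-29796=162063; balance=2784676-162063=2622613
9. interest=⌊2622613·107/10000⌋=28061; principal=191859-28061=163798; balance=2622613-163798=2458815
10. interest=⌊2458815·107/10000⌋=26309; principal=191859-26309=165550; balance=2458815-165550=2293265
11. interest=⌊2293265·107/10000⌋=24537; principal=191859-24537=167322; balance=2293265-167322=2125943
12. interest=⌊2125943·107/10000⌋=22747; principal=191859-22747=169112; balance=2125943-169112=1956831
13. interest=⌊1956831·107/10000⌋=20938; principal=191859-20938=170921; balance=1956831-170921=1785910
14. interest=⌊1785910·107/10000⌋=19109; principal=191859-19109=172750; balance=1785910-172750=1613160
15. interest=⌊1613160·107/10000⌋=17260; principal=191859-17260=174599; balance=1613160-174599=1438561
16. interest=⌊1438561·107/10000⌋=15392; principal=191859-15392=176467; balance=1438561-176467=1262094
17. interest=⌊1262094·107/10000⌋=13504; principal=191859-13504=178355; balance=1262094-178355=1083739
18. interest=⌊1083739·107/10000⌋=11596; principal=191859-11596=180263; balance=1083739-180263=903476

1 41431 150428 3721657
2 39821 152038 3569619
3 38194 153665 3415954
4 36550 155309 3260645
5 34888 156971 3103674
6 33209 158650 2945024
7 31511 160348 2784676
8 29796 162063 2622613
9 28061 163798 2458815
10 26309 165550 2293265
11 24537 167322 2125943
12 22747 169112 1956831
13 20938 170921 1785910
14 19109 172750 1613160
15 17260 174599 1438561
16 15392 176467 1262094
17 13504 178355 1083739
18 11596 180263 903476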